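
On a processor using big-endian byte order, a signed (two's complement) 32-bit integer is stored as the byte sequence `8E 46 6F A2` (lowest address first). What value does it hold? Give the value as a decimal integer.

-1907986526

In big-endian order the high byte comes first in memory.
The bytes are already most-significant first: 0x8E466FA2.
Top bit is set, so as a signed 32-bit value this is 0x8E466FA2 − 2^32 = -1907986526.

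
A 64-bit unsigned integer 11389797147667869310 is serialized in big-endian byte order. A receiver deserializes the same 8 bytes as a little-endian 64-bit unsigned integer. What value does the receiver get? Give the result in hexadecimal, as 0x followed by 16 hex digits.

0x7E2E80FA28B0109E

11389797147667869310 in 64-bit hexadecimal is 0x9E10B028FA802E7E.
Stored big-endian, the bytes at ascending addresses are 9E 10 B0 28 FA 80 2E 7E.
Read back as little-endian, the first byte is least significant, giving 0x7E2E80FA28B0109E.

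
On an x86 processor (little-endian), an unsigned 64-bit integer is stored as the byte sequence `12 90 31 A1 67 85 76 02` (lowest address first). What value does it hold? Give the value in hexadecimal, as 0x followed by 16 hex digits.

Little-endian: lowest address holds the least-significant byte.
Reassemble most-significant byte first: 02 76 85 67 A1 31 90 12 → 0x02768567A1319012.

0x02768567A1319012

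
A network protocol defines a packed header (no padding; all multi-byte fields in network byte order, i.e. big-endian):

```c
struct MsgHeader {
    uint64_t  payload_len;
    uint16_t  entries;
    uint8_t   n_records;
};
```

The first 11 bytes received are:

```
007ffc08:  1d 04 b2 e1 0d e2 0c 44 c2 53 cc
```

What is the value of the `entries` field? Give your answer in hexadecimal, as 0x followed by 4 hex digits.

`entries` follows `payload_len` (8 bytes), so it starts at byte offset 8 and occupies 2 bytes.
Bytes at offsets 8..9: C2 53.
Big-endian: lowest address holds the most-significant byte.
The bytes are already most-significant first: 0xC253.

0xC253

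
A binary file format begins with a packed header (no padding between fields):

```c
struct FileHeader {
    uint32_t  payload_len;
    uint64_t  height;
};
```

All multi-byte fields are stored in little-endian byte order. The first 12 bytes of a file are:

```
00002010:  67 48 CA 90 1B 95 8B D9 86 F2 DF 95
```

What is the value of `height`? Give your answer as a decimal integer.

`height` follows `payload_len` (4 bytes), so it starts at byte offset 4 and occupies 8 bytes.
Bytes at offsets 4..11: 1B 95 8B D9 86 F2 DF 95.
Little-endian stores the least-significant byte at the lowest address.
Reassemble most-significant byte first: 95 DF F2 86 D9 8B 95 1B → 0x95DFF286D98B951B.
0x95DFF286D98B951B = 10799617092447081755.

10799617092447081755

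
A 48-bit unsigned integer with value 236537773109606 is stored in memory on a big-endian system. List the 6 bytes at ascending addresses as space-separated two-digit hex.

D7 21 3D F1 31 66

236537773109606 in hexadecimal, padded to 48 bits, is 0xD7213DF13166.
Split into bytes (most-significant first): D7 21 3D F1 31 66.
Big-endian stores the most-significant byte at the lowest address.
So the memory order matches the most-significant-first order: D7 21 3D F1 31 66.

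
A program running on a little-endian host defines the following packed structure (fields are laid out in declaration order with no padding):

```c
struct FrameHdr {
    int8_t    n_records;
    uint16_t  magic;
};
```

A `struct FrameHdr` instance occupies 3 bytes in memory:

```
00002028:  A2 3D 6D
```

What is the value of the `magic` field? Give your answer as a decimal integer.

27965

`magic` follows `n_records` (1 byte), so it starts at byte offset 1 and occupies 2 bytes.
Bytes at offsets 1..2: 3D 6D.
Little-endian stores the least-significant byte at the lowest address.
Reassemble most-significant byte first: 6D 3D → 0x6D3D.
0x6D3D = 27965.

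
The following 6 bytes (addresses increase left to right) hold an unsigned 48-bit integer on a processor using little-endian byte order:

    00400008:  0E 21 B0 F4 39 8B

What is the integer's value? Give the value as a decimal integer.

Little-endian: lowest address holds the least-significant byte.
Reassemble most-significant byte first: 8B 39 F4 B0 21 0E → 0x8B39F4B0210E.
0x8B39F4B0210E = 153081034580238.

153081034580238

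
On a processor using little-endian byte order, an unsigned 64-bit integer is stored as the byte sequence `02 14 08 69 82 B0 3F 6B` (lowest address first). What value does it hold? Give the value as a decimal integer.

In little-endian order the low byte comes first in memory.
Reassemble most-significant byte first: 6B 3F B0 82 69 08 14 02 → 0x6B3FB08269081402.
0x6B3FB08269081402 = 7728089559745434626.

7728089559745434626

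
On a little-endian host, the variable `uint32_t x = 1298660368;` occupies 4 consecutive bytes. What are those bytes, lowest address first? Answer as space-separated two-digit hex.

1298660368 in hexadecimal, padded to 32 bits, is 0x4D67FC10.
Split into bytes (most-significant first): 4D 67 FC 10.
Little-endian: lowest address holds the least-significant byte.
So at ascending addresses the bytes are 10 FC 67 4D.

10 FC 67 4D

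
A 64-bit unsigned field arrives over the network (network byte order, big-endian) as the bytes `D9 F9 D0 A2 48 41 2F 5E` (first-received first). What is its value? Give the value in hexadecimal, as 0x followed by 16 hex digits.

0xD9F9D0A248412F5E

Big-endian stores the most-significant byte at the lowest address.
The bytes are already most-significant first: 0xD9F9D0A248412F5E.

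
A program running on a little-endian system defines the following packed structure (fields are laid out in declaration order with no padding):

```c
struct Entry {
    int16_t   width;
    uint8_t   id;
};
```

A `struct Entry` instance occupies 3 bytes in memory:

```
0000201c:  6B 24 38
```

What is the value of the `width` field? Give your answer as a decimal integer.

`width` is the first field, at byte offset 0, occupying 2 bytes.
Bytes at offsets 0..1: 6B 24.
In little-endian order the low byte comes first in memory.
Reassemble most-significant byte first: 24 6B → 0x246B.
0x246B = 9323.

9323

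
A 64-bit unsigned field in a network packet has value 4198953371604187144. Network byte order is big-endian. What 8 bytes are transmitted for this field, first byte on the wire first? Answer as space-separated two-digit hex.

4198953371604187144 in hexadecimal, padded to 64 bits, is 0x3A45ADD82EE57808.
Split into bytes (most-significant first): 3A 45 AD D8 2E E5 78 08.
Big-endian stores the most-significant byte at the lowest address.
So the memory order matches the most-significant-first order: 3A 45 AD D8 2E E5 78 08.

3A 45 AD D8 2E E5 78 08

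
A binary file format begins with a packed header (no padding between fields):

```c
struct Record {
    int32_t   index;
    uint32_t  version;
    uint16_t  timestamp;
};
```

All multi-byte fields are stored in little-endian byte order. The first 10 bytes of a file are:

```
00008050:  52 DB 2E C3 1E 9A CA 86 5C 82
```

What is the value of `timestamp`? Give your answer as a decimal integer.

33372

`timestamp` follows `index` (4 B), `version` (4 B), so it starts at offset 4 + 4 = 8 and occupies 2 bytes.
Bytes at offsets 8..9: 5C 82.
In little-endian order the low byte comes first in memory.
Reassemble most-significant byte first: 82 5C → 0x825C.
0x825C = 33372.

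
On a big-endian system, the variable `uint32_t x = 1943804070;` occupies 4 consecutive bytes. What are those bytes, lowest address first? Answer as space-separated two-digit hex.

73 DC 18 A6

1943804070 in hexadecimal, padded to 32 bits, is 0x73DC18A6.
Split into bytes (most-significant first): 73 DC 18 A6.
Big-endian: lowest address holds the most-significant byte.
So the memory order matches the most-significant-first order: 73 DC 18 A6.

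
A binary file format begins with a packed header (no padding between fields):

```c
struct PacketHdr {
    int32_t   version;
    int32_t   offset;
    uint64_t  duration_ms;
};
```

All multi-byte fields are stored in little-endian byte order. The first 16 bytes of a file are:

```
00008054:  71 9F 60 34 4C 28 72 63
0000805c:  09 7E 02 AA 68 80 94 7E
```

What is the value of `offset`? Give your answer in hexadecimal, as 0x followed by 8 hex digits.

0x6372284C

`offset` follows `version` (4 bytes), so it starts at byte offset 4 and occupies 4 bytes.
Bytes at offsets 4..7: 4C 28 72 63.
Little-endian: lowest address holds the least-significant byte.
Reassemble most-significant byte first: 63 72 28 4C → 0x6372284C.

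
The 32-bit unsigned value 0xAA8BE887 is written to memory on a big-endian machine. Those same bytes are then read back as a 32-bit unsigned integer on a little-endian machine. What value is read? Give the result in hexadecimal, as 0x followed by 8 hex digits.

0x87E88BAA

Stored big-endian, the bytes at ascending addresses are AA 8B E8 87.
Read back as little-endian, the first byte is least significant, giving 0x87E88BAA.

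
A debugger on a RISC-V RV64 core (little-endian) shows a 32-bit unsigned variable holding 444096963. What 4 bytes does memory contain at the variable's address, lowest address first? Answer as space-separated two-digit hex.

C3 61 78 1A

444096963 in hexadecimal, padded to 32 bits, is 0x1A7861C3.
Split into bytes (most-significant first): 1A 78 61 C3.
Little-endian: lowest address holds the least-significant byte.
So at ascending addresses the bytes are C3 61 78 1A.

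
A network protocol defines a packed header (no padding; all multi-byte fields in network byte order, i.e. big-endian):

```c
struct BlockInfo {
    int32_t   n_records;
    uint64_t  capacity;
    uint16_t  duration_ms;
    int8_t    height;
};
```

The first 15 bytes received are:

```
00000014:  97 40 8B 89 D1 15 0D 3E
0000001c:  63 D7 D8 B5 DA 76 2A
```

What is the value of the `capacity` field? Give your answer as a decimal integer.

15065962690052085941

`capacity` follows `n_records` (4 bytes), so it starts at byte offset 4 and occupies 8 bytes.
Bytes at offsets 4..11: D1 15 0D 3E 63 D7 D8 B5.
Big-endian stores the most-significant byte at the lowest address.
The bytes are already most-significant first: 0xD1150D3E63D7D8B5.
0xD1150D3E63D7D8B5 = 15065962690052085941.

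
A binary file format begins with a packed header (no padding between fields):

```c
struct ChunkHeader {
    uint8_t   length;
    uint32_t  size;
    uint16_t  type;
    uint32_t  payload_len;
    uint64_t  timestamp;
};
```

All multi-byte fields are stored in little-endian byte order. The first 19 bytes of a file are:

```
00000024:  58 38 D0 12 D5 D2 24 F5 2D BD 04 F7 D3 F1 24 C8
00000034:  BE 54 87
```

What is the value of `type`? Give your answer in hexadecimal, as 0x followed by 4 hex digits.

0x24D2

`type` follows `length` (1 B), `size` (4 B), so it starts at offset 1 + 4 = 5 and occupies 2 bytes.
Bytes at offsets 5..6: D2 24.
In little-endian order the low byte comes first in memory.
Reassemble most-significant byte first: 24 D2 → 0x24D2.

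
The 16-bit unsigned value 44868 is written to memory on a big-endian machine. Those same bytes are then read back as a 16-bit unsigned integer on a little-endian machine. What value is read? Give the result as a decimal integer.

17583

44868 in 16-bit hexadecimal is 0xAF44.
Stored big-endian, the bytes at ascending addresses are AF 44.
Read back as little-endian, the first byte is least significant, giving 0x44AF.
0x44AF = 17583.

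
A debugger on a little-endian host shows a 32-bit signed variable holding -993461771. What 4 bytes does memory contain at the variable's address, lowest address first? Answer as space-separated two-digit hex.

F5 F9 C8 C4

Two's complement of -993461771 in 32 bits: 993461771 = 0x3B37060B; invert → 0xC4C8F9F4; add 1 → 0xC4C8F9F5.
Split into bytes (most-significant first): C4 C8 F9 F5.
Little-endian: lowest address holds the least-significant byte.
So at ascending addresses the bytes are F5 F9 C8 C4.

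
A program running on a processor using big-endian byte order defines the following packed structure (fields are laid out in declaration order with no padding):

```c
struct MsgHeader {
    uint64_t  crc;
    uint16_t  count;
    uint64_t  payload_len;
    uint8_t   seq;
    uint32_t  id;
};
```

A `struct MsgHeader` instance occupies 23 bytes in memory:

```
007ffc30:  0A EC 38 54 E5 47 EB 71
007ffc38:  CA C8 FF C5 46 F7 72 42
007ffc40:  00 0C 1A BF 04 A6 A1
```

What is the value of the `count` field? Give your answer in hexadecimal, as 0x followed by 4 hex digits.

`count` follows `crc` (8 bytes), so it starts at byte offset 8 and occupies 2 bytes.
Bytes at offsets 8..9: CA C8.
In big-endian order the high byte comes first in memory.
The bytes are already most-significant first: 0xCAC8.

0xCAC8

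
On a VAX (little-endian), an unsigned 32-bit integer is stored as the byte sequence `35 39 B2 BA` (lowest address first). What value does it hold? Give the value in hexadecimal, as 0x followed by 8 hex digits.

In little-endian order the low byte comes first in memory.
Reassemble most-significant byte first: BA B2 39 35 → 0xBAB23935.

0xBAB23935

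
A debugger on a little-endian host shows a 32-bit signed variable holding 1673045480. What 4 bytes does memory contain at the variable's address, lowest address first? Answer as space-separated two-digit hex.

E8 A5 B8 63

1673045480 in hexadecimal, padded to 32 bits, is 0x63B8A5E8.
Split into bytes (most-significant first): 63 B8 A5 E8.
Little-endian stores the least-significant byte at the lowest address.
So at ascending addresses the bytes are E8 A5 B8 63.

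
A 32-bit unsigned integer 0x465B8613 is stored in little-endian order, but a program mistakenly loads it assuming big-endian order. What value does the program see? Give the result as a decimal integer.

Stored little-endian, the bytes at ascending addresses are 13 86 5B 46.
Read back as big-endian, the last byte is least significant, giving 0x13865B46.
0x13865B46 = 327572294.

327572294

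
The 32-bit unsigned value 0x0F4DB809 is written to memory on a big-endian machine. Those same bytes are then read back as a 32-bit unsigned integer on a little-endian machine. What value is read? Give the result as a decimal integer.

163073295

Stored big-endian, the bytes at ascending addresses are 0F 4D B8 09.
Read back as little-endian, the first byte is least significant, giving 0x09B84D0F.
0x09B84D0F = 163073295.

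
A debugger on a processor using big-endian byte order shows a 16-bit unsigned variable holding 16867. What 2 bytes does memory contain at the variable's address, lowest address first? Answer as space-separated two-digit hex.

41 E3

16867 in hexadecimal, padded to 16 bits, is 0x41E3.
Split into bytes (most-significant first): 41 E3.
In big-endian order the high byte comes first in memory.
So the memory order matches the most-significant-first order: 41 E3.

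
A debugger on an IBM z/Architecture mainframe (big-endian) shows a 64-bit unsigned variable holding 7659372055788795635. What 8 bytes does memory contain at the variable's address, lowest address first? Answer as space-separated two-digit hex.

7659372055788795635 in hexadecimal, padded to 64 bits, is 0x6A4B8E4DBBD836F3.
Split into bytes (most-significant first): 6A 4B 8E 4D BB D8 36 F3.
Big-endian stores the most-significant byte at the lowest address.
So the memory order matches the most-significant-first order: 6A 4B 8E 4D BB D8 36 F3.

6A 4B 8E 4D BB D8 36 F3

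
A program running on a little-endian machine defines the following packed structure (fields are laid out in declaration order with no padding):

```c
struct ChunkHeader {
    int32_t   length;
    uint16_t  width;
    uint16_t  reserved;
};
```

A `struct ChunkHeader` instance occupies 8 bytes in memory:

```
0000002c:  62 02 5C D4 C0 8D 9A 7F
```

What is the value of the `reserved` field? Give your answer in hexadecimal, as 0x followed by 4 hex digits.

`reserved` follows `length` (4 B), `width` (2 B), so it starts at offset 4 + 2 = 6 and occupies 2 bytes.
Bytes at offsets 6..7: 9A 7F.
Little-endian stores the least-significant byte at the lowest address.
Reassemble most-significant byte first: 7F 9A → 0x7F9A.

0x7F9A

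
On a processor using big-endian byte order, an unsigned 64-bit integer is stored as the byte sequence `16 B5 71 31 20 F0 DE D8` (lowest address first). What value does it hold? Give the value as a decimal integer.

1636338495439036120

Big-endian: lowest address holds the most-significant byte.
The bytes are already most-significant first: 0x16B5713120F0DED8.
0x16B5713120F0DED8 = 1636338495439036120.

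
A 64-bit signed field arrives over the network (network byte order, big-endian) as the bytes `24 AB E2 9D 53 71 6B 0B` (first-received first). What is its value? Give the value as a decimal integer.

In big-endian order the high byte comes first in memory.
The bytes are already most-significant first: 0x24ABE29D53716B0B.
0x24ABE29D53716B0B = 2642454771720612619.

2642454771720612619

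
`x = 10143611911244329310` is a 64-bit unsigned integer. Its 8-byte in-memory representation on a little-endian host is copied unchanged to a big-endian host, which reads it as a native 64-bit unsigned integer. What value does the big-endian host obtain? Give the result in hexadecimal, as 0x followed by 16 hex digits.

10143611911244329310 in 64-bit hexadecimal is 0x8CC5594A4523B15E.
Stored little-endian, the bytes at ascending addresses are 5E B1 23 45 4A 59 C5 8C.
Read back as big-endian, the last byte is least significant, giving 0x5EB123454A59C58C.

0x5EB123454A59C58C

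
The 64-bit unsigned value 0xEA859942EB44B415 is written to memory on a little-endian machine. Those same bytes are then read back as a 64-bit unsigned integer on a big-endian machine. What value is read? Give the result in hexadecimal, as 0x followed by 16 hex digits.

Stored little-endian, the bytes at ascending addresses are 15 B4 44 EB 42 99 85 EA.
Read back as big-endian, the last byte is least significant, giving 0x15B444EB429985EA.

0x15B444EB429985EA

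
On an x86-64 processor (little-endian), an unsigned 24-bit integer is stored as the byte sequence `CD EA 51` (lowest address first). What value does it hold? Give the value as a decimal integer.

In little-endian order the low byte comes first in memory.
Reassemble most-significant byte first: 51 EA CD → 0x51EACD.
0x51EACD = 5368525.

5368525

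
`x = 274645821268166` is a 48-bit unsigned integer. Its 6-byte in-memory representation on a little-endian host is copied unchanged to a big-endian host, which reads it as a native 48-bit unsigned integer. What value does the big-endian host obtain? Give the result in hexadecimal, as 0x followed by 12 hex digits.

274645821268166 in 48-bit hexadecimal is 0xF9C9F69DA0C6.
Stored little-endian, the bytes at ascending addresses are C6 A0 9D F6 C9 F9.
Read back as big-endian, the last byte is least significant, giving 0xC6A09DF6C9F9.

0xC6A09DF6C9F9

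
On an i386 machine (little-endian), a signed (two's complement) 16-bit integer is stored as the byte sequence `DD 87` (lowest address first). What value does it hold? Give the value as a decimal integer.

-30755

Little-endian stores the least-significant byte at the lowest address.
Reassemble most-significant byte first: 87 DD → 0x87DD.
Top bit is set, so as a signed 16-bit value this is 0x87DD − 2^16 = -30755.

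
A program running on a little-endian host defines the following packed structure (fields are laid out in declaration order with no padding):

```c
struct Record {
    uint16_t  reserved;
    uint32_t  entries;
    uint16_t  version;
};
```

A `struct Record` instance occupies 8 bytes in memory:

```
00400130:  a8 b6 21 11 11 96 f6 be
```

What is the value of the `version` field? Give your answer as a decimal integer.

`version` follows `reserved` (2 B), `entries` (4 B), so it starts at offset 2 + 4 = 6 and occupies 2 bytes.
Bytes at offsets 6..7: F6 BE.
Little-endian: lowest address holds the least-significant byte.
Reassemble most-significant byte first: BE F6 → 0xBEF6.
0xBEF6 = 48886.

48886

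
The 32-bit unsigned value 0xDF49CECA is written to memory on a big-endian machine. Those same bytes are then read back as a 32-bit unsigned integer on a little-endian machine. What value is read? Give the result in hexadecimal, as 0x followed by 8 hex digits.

0xCACE49DF

Stored big-endian, the bytes at ascending addresses are DF 49 CE CA.
Read back as little-endian, the first byte is least significant, giving 0xCACE49DF.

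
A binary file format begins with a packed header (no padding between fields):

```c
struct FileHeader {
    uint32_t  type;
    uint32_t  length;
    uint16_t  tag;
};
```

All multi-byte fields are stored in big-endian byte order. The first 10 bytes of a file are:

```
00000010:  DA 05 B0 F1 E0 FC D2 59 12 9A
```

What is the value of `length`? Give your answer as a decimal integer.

`length` follows `type` (4 bytes), so it starts at byte offset 4 and occupies 4 bytes.
Bytes at offsets 4..7: E0 FC D2 59.
Big-endian: lowest address holds the most-significant byte.
The bytes are already most-significant first: 0xE0FCD259.
0xE0FCD259 = 3774665305.

3774665305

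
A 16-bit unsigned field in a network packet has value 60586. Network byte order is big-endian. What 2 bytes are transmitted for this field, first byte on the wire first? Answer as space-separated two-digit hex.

EC AA

60586 in hexadecimal, padded to 16 bits, is 0xECAA.
Split into bytes (most-significant first): EC AA.
In big-endian order the high byte comes first in memory.
So the memory order matches the most-significant-first order: EC AA.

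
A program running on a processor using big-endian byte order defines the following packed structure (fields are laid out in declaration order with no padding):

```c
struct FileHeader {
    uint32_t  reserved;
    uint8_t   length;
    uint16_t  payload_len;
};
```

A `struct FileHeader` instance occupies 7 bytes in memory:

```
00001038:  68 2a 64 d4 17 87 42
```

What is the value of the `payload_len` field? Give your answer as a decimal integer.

`payload_len` follows `reserved` (4 B), `length` (1 B), so it starts at offset 4 + 1 = 5 and occupies 2 bytes.
Bytes at offsets 5..6: 87 42.
Big-endian: lowest address holds the most-significant byte.
The bytes are already most-significant first: 0x8742.
0x8742 = 34626.

34626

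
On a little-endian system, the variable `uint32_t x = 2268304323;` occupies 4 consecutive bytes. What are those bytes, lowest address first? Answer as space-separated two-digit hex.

C3 93 33 87

2268304323 in hexadecimal, padded to 32 bits, is 0x873393C3.
Split into bytes (most-significant first): 87 33 93 C3.
In little-endian order the low byte comes first in memory.
So at ascending addresses the bytes are C3 93 33 87.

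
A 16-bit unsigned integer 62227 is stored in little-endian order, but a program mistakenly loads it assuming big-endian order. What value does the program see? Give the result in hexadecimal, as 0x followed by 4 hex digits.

62227 in 16-bit hexadecimal is 0xF313.
Stored little-endian, the bytes at ascending addresses are 13 F3.
Read back as big-endian, the last byte is least significant, giving 0x13F3.

0x13F3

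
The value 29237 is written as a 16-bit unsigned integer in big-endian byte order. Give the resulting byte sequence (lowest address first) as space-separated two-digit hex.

29237 in hexadecimal, padded to 16 bits, is 0x7235.
Split into bytes (most-significant first): 72 35.
Big-endian stores the most-significant byte at the lowest address.
So the memory order matches the most-significant-first order: 72 35.

72 35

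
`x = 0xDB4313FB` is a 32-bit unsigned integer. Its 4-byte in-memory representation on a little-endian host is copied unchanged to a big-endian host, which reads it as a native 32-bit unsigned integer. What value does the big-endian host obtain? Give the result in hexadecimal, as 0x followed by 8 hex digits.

0xFB1343DB

Stored little-endian, the bytes at ascending addresses are FB 13 43 DB.
Read back as big-endian, the last byte is least significant, giving 0xFB1343DB.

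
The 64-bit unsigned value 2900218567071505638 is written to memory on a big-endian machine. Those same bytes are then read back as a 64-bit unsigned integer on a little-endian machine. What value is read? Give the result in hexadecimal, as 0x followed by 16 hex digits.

0xE61C4AB56BA53F28

2900218567071505638 in 64-bit hexadecimal is 0x283FA56BB54A1CE6.
Stored big-endian, the bytes at ascending addresses are 28 3F A5 6B B5 4A 1C E6.
Read back as little-endian, the first byte is least significant, giving 0xE61C4AB56BA53F28.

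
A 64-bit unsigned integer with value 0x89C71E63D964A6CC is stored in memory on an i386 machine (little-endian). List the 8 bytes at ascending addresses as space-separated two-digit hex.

Split into bytes (most-significant first): 89 C7 1E 63 D9 64 A6 CC.
In little-endian order the low byte comes first in memory.
So at ascending addresses the bytes are CC A6 64 D9 63 1E C7 89.

CC A6 64 D9 63 1E C7 89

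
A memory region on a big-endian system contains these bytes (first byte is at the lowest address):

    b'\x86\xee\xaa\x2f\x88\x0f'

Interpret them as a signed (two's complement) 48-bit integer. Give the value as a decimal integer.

In big-endian order the high byte comes first in memory.
The bytes are already most-significant first: 0x86EEAA2F880F.
Top bit is set, so as a signed 48-bit value this is 0x86EEAA2F880F − 2^48 = -133115361130481.

-133115361130481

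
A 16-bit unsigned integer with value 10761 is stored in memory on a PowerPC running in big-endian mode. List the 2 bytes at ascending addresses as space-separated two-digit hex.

10761 in hexadecimal, padded to 16 bits, is 0x2A09.
Split into bytes (most-significant first): 2A 09.
In big-endian order the high byte comes first in memory.
So the memory order matches the most-significant-first order: 2A 09.

2A 09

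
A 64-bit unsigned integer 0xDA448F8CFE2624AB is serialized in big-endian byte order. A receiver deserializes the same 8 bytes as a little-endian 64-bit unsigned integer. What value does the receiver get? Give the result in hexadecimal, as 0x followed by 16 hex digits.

Stored big-endian, the bytes at ascending addresses are DA 44 8F 8C FE 26 24 AB.
Read back as little-endian, the first byte is least significant, giving 0xAB2426FE8C8F44DA.

0xAB2426FE8C8F44DA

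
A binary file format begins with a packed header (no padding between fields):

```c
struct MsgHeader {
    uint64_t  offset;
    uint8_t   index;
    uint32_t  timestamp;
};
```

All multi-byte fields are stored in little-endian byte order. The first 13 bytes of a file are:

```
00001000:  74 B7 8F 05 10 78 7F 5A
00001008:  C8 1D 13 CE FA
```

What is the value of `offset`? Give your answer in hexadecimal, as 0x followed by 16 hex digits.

`offset` is the first field, at byte offset 0, occupying 8 bytes.
Bytes at offsets 0..7: 74 B7 8F 05 10 78 7F 5A.
Little-endian: lowest address holds the least-significant byte.
Reassemble most-significant byte first: 5A 7F 78 10 05 8F B7 74 → 0x5A7F7810058FB774.

0x5A7F7810058FB774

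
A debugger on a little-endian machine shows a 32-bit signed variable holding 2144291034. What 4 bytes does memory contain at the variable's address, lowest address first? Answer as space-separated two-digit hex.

DA 48 CF 7F

2144291034 in hexadecimal, padded to 32 bits, is 0x7FCF48DA.
Split into bytes (most-significant first): 7F CF 48 DA.
Little-endian stores the least-significant byte at the lowest address.
So at ascending addresses the bytes are DA 48 CF 7F.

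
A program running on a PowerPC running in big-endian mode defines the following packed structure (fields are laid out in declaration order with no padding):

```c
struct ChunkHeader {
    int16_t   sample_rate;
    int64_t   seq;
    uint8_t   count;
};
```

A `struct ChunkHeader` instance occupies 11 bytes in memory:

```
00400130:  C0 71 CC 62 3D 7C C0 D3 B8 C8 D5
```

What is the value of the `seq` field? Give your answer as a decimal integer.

`seq` follows `sample_rate` (2 bytes), so it starts at byte offset 2 and occupies 8 bytes.
Bytes at offsets 2..9: CC 62 3D 7C C0 D3 B8 C8.
Big-endian stores the most-significant byte at the lowest address.
The bytes are already most-significant first: 0xCC623D7CC0D3B8C8.
Top bit is set, so as a signed 64-bit value this is 0xCC623D7CC0D3B8C8 − 2^64 = -3719342736234268472.

-3719342736234268472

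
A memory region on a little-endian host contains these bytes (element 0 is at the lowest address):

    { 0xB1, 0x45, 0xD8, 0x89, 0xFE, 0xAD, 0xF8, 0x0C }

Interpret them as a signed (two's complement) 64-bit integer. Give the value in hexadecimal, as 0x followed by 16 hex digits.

0x0CF8ADFE89D845B1

In little-endian order the low byte comes first in memory.
Reassemble most-significant byte first: 0C F8 AD FE 89 D8 45 B1 → 0x0CF8ADFE89D845B1.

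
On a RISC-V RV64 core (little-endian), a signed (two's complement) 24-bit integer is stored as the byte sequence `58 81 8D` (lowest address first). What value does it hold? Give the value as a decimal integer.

-7503528

Little-endian stores the least-significant byte at the lowest address.
Reassemble most-significant byte first: 8D 81 58 → 0x8D8158.
Top bit is set, so as a signed 24-bit value this is 0x8D8158 − 2^24 = -7503528.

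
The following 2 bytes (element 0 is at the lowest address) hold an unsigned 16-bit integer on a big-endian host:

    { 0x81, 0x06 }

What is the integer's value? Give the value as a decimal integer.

Big-endian stores the most-significant byte at the lowest address.
The bytes are already most-significant first: 0x8106.
0x8106 = 33030.

33030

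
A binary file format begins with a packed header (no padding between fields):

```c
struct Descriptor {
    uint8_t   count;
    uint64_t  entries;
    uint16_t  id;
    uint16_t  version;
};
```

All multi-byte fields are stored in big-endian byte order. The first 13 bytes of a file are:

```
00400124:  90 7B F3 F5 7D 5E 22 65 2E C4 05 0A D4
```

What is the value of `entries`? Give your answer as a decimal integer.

8931752404804855086

`entries` follows `count` (1 byte), so it starts at byte offset 1 and occupies 8 bytes.
Bytes at offsets 1..8: 7B F3 F5 7D 5E 22 65 2E.
In big-endian order the high byte comes first in memory.
The bytes are already most-significant first: 0x7BF3F57D5E22652E.
0x7BF3F57D5E22652E = 8931752404804855086.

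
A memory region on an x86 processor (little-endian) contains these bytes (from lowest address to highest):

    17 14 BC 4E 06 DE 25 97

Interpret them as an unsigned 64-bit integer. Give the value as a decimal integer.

10891355392537531415

In little-endian order the low byte comes first in memory.
Reassemble most-significant byte first: 97 25 DE 06 4E BC 14 17 → 0x9725DE064EBC1417.
0x9725DE064EBC1417 = 10891355392537531415.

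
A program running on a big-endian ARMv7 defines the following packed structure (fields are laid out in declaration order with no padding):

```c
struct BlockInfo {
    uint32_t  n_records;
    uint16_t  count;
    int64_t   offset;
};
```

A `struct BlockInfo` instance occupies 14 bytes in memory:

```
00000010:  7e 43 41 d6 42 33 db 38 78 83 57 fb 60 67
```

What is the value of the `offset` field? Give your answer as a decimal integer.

-2650235875195395993

`offset` follows `n_records` (4 B), `count` (2 B), so it starts at offset 4 + 2 = 6 and occupies 8 bytes.
Bytes at offsets 6..13: DB 38 78 83 57 FB 60 67.
Big-endian stores the most-significant byte at the lowest address.
The bytes are already most-significant first: 0xDB38788357FB6067.
Top bit is set, so as a signed 64-bit value this is 0xDB38788357FB6067 − 2^64 = -2650235875195395993.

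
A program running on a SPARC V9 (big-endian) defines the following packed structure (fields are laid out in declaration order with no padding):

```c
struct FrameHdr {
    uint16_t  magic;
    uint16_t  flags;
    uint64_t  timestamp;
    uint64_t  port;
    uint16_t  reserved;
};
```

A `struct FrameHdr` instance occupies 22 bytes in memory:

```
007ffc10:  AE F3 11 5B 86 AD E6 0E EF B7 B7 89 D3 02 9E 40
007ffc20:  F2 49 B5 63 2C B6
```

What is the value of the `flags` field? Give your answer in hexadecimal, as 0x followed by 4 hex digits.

0x115B

`flags` follows `magic` (2 bytes), so it starts at byte offset 2 and occupies 2 bytes.
Bytes at offsets 2..3: 11 5B.
In big-endian order the high byte comes first in memory.
The bytes are already most-significant first: 0x115B.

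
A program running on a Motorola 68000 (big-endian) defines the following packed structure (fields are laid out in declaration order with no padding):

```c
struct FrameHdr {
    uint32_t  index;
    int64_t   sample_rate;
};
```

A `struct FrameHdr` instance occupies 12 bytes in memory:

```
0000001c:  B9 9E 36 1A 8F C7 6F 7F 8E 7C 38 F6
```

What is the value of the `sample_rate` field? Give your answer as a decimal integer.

-8086372012278400778

`sample_rate` follows `index` (4 bytes), so it starts at byte offset 4 and occupies 8 bytes.
Bytes at offsets 4..11: 8F C7 6F 7F 8E 7C 38 F6.
In big-endian order the high byte comes first in memory.
The bytes are already most-significant first: 0x8FC76F7F8E7C38F6.
Top bit is set, so as a signed 64-bit value this is 0x8FC76F7F8E7C38F6 − 2^64 = -8086372012278400778.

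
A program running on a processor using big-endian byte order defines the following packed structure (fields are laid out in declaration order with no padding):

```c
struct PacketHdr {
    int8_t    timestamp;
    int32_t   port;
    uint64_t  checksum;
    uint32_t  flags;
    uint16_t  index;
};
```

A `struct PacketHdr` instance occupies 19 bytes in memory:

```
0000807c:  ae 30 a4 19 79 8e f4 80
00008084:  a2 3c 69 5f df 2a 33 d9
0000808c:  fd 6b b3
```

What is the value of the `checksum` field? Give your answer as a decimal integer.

10300999681989763039

`checksum` follows `timestamp` (1 B), `port` (4 B), so it starts at offset 1 + 4 = 5 and occupies 8 bytes.
Bytes at offsets 5..12: 8E F4 80 A2 3C 69 5F DF.
Big-endian: lowest address holds the most-significant byte.
The bytes are already most-significant first: 0x8EF480A23C695FDF.
0x8EF480A23C695FDF = 10300999681989763039.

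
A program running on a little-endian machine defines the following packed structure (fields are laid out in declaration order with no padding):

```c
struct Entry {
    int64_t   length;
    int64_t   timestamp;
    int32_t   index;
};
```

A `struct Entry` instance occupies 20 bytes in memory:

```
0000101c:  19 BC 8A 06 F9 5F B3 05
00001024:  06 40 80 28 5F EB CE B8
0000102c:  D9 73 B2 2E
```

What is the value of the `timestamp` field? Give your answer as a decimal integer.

`timestamp` follows `length` (8 bytes), so it starts at byte offset 8 and occupies 8 bytes.
Bytes at offsets 8..15: 06 40 80 28 5F EB CE B8.
In little-endian order the low byte comes first in memory.
Reassemble most-significant byte first: B8 CE EB 5F 28 80 40 06 → 0xB8CEEB5F28804006.
Top bit is set, so as a signed 64-bit value this is 0xB8CEEB5F28804006 − 2^64 = -5129904131594502138.

-5129904131594502138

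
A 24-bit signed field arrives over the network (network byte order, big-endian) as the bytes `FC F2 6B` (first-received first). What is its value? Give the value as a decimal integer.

-200085

Big-endian: lowest address holds the most-significant byte.
The bytes are already most-significant first: 0xFCF26B.
Top bit is set, so as a signed 24-bit value this is 0xFCF26B − 2^24 = -200085.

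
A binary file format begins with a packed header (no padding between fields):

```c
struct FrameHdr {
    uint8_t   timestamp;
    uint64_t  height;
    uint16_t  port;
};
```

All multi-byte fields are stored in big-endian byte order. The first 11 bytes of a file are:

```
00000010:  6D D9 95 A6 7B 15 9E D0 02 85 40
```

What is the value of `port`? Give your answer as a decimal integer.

34112

`port` follows `timestamp` (1 B), `height` (8 B), so it starts at offset 1 + 8 = 9 and occupies 2 bytes.
Bytes at offsets 9..10: 85 40.
Big-endian: lowest address holds the most-significant byte.
The bytes are already most-significant first: 0x8540.
0x8540 = 34112.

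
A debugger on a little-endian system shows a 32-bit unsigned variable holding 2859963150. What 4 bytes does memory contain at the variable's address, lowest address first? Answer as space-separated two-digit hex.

0E 93 77 AA

2859963150 in hexadecimal, padded to 32 bits, is 0xAA77930E.
Split into bytes (most-significant first): AA 77 93 0E.
Little-endian stores the least-significant byte at the lowest address.
So at ascending addresses the bytes are 0E 93 77 AA.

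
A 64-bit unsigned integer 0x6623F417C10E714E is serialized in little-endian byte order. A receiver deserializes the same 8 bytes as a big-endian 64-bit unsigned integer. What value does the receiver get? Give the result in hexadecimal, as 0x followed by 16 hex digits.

0x4E710EC117F42366

Stored little-endian, the bytes at ascending addresses are 4E 71 0E C1 17 F4 23 66.
Read back as big-endian, the last byte is least significant, giving 0x4E710EC117F42366.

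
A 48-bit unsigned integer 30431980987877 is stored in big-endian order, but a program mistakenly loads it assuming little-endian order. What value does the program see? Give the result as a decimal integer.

30431980987877 in 48-bit hexadecimal is 0x1BAD7F6AA5E5.
Stored big-endian, the bytes at ascending addresses are 1B AD 7F 6A A5 E5.
Read back as little-endian, the first byte is least significant, giving 0xE5A56A7FAD1B.
0xE5A56A7FAD1B = 252498619116827.

252498619116827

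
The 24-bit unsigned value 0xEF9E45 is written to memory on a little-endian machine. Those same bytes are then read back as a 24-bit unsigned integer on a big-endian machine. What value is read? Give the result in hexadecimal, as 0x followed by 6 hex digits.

0x459EEF

Stored little-endian, the bytes at ascending addresses are 45 9E EF.
Read back as big-endian, the last byte is least significant, giving 0x459EEF.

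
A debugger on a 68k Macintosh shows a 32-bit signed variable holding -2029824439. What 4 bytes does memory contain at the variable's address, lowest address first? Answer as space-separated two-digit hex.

87 03 56 49

Two's complement of -2029824439 in 32 bits: 2029824439 = 0x78FCA9B7; invert → 0x87035648; add 1 → 0x87035649.
Split into bytes (most-significant first): 87 03 56 49.
Big-endian stores the most-significant byte at the lowest address.
So the memory order matches the most-significant-first order: 87 03 56 49.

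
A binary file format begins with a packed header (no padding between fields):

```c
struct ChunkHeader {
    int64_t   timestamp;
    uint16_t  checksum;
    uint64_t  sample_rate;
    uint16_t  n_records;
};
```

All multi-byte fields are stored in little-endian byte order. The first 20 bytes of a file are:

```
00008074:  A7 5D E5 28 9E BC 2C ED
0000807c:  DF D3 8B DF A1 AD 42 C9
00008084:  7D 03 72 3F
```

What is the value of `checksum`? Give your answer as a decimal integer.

`checksum` follows `timestamp` (8 bytes), so it starts at byte offset 8 and occupies 2 bytes.
Bytes at offsets 8..9: DF D3.
Little-endian stores the least-significant byte at the lowest address.
Reassemble most-significant byte first: D3 DF → 0xD3DF.
0xD3DF = 54239.

54239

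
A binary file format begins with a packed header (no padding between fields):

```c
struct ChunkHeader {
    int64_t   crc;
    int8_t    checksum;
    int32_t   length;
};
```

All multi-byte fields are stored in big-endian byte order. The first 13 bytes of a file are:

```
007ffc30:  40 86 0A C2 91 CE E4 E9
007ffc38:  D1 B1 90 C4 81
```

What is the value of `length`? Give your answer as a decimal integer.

-1315912575

`length` follows `crc` (8 B), `checksum` (1 B), so it starts at offset 8 + 1 = 9 and occupies 4 bytes.
Bytes at offsets 9..12: B1 90 C4 81.
Big-endian stores the most-significant byte at the lowest address.
The bytes are already most-significant first: 0xB190C481.
Top bit is set, so as a signed 32-bit value this is 0xB190C481 − 2^32 = -1315912575.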